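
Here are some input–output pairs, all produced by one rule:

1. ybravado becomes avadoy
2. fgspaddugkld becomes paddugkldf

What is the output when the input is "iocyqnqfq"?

The pattern: move the first 3 characters to the end (rotate left by 3), then delete the last 2 characters.
For "iocyqnqfq" the result is "yqnqfqi".
(Check on "fgspaddugkld": → "paddugkldfgs" → "paddugkldf" ✓)

yqnqfqi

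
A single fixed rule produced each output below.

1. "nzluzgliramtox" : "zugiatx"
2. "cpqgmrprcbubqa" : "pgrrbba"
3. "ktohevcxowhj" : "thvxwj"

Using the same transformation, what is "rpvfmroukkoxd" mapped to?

pfrukx

The pattern: keep every other character starting from the second (positions 2nd, 4th, 6th, ...).
"rpvfmroukkoxd" → "pfrukx".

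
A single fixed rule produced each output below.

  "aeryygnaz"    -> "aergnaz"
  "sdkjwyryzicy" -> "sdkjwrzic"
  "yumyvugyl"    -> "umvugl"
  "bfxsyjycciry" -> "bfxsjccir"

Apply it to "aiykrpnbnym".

Rule — remove every "y".
Applying that to "aiykrpnbnym" gives "aikrpnbnm".

aikrpnbnm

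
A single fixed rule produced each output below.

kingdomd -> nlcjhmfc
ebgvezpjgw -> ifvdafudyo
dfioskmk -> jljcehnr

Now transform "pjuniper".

Each output is the input with this applied: move the last 3 characters to the front (rotate right by 3), then shift every letter 1 place backward in the alphabet (wrapping around).
"pjuniper" → "perpjuni" → "odqoitmh".
(Check on "ebgvezpjgw": → "jgwebgvezp" → "ifvdafudyo" ✓)

odqoitmh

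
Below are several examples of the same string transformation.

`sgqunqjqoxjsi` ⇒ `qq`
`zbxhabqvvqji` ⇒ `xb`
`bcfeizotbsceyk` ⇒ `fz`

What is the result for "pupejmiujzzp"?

pm

Looking at the pairs, the operation is to keep one character in every 3, starting at position 3 (positions 3rd, 6th, 9th, ...), then delete the last 2 characters.
"pupejmiujzzp" → "pmjp" → "pm".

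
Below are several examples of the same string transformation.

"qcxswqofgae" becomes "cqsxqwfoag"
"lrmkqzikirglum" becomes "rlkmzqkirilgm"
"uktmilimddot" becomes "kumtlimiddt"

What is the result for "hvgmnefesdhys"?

vhmgenefdsyh

What's happening: swap each adjacent pair of characters (1↔2, 3↔4, ...), then delete the last character.
For "hvgmnefesdhys", step one produces "vhmgenefdsyhs"; step two turns that into "vhmgenefdsyh".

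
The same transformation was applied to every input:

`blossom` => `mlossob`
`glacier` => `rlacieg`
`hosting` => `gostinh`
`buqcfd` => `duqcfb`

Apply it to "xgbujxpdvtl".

In each case the input is transformed by: swap the first and last characters.
For "xgbujxpdvtl" the result is "lgbujxpdvtx".

lgbujxpdvtx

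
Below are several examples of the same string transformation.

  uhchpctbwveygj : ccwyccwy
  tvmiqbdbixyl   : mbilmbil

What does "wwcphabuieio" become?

In each case the input is transformed by: keep one character in every 3, starting at position 3 (positions 3rd, 6th, 9th, ...), then write the whole string twice.
For "wwcphabuieio" the result is "caiocaio".

caiocaio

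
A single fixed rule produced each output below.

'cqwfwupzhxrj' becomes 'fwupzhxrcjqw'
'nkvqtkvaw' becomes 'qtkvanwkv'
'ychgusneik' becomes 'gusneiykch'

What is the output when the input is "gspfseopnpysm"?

fseopnpysgmsp

Looking at the pairs, the operation is to swap the first and last characters, then move the first 3 characters to the end (rotate left by 3).
Working it through for "gspfseopnpysm": intermediate "mspfseopnpysg", final "fseopnpysgmsp".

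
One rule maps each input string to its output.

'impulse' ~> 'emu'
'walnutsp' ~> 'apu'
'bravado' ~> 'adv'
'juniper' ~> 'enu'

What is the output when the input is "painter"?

The transformation: sort the characters into alphabetical order, then keep one character in every 3, starting at position 1 (positions 1st, 4th, 7th, ...).
For "painter", step one produces "aeinprt"; step two turns that into "ant".

ant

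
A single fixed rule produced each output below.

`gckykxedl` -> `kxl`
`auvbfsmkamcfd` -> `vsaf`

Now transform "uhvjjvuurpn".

vvr

Looking at the pairs, the operation is to keep one character in every 3, starting at position 3 (positions 3rd, 6th, 9th, ...).
Applying that to "uhvjjvuurpn" gives "vvr".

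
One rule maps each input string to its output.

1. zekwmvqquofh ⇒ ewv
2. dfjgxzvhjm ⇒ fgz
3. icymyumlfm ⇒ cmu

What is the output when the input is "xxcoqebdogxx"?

xoe

The rule is to keep every other character starting from the second (positions 2nd, 4th, 6th, ...), then keep only the first 3 characters.
On "xxcoqebdogxx": the first step gives "xoedgx", and the second then gives "xoe".
(Check on "zekwmvqquofh": → "ewvqoh" → "ewv" ✓)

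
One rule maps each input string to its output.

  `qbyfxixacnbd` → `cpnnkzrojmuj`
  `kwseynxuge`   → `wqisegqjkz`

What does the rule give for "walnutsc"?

The pattern: take characters alternately from the front and the back (1st, last, 2nd, 2nd-last, ...), then shift every letter 12 places forward in the alphabet (wrapping around).
For "walnutsc" the result is "iomexfzg".

iomexfzg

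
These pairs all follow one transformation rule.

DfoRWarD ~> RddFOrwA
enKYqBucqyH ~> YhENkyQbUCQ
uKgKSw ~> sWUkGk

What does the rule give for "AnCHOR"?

The pattern: move the last 2 characters to the front (rotate right by 2), then flip the case of every letter.
Starting from "AnCHOR": after the first operation, "ORAnCH"; after the second, "oraNch".

oraNch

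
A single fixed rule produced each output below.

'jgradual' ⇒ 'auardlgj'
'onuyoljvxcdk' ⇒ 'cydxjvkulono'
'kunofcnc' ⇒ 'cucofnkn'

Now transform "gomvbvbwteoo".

The pattern: sort the characters into alphabetical order, then take characters alternately from the front and the back (1st, last, 2nd, 2nd-last, ...).
So "gomvbvbwteoo" becomes "bwbvevgtmooo".

bwbvevgtmooo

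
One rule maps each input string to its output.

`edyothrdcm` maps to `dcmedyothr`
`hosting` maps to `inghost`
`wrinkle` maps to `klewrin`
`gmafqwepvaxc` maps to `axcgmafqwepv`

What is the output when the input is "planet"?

In each case the input is transformed by: move the last 3 characters to the front (rotate right by 3).
So "planet" becomes "netpla".

netpla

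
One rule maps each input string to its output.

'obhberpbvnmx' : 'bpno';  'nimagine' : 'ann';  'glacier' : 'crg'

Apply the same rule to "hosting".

The transformation: keep one character in every 3, starting at position 1 (positions 1st, 4th, 7th, ...), then move the first character to the end.
On "hosting" that produces "tgh".

tgh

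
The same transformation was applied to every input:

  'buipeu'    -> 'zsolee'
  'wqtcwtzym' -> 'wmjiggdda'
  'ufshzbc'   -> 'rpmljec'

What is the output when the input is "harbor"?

yrlkbb

In each case the input is transformed by: shift every letter 10 places forward in the alphabet (wrapping around), then sort the characters into reverse alphabetical order.
For "harbor", step one produces "rkblyb"; step two turns that into "yrlkbb".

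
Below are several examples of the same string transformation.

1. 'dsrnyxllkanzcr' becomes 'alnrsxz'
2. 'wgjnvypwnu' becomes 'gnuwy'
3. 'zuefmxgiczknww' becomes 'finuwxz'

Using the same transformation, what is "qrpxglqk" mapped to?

klrx

The rule is to keep every other character starting from the second (positions 2nd, 4th, 6th, ...), then sort the characters into alphabetical order.
Doing the same to "qrpxglqk": "klrx".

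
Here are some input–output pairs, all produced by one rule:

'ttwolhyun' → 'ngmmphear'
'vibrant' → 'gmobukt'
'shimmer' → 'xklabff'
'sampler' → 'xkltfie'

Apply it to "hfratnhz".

asayktmg

Each output is the input with this applied: move the last 2 characters to the front (rotate right by 2), then shift every letter 7 places backward in the alphabet (wrapping around).
Starting from "hfratnhz": after the first operation, "hzhfratn"; after the second, "asayktmg".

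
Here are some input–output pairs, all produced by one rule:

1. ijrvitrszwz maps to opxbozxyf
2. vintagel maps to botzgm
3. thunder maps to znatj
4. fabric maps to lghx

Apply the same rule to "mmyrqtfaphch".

What's happening: delete the last 2 characters, then shift every letter 6 places forward in the alphabet (wrapping around).
Applying both steps to "mmyrqtfaphch": "mmyrqtfaph", then "ssexwzlgvn".

ssexwzlgvn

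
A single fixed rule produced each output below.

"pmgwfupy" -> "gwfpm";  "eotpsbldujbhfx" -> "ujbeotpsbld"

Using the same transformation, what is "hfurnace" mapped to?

urnhf

In each case the input is transformed by: delete the last 3 characters, then move the last 3 characters to the front (rotate right by 3).
On "hfurnace": the first step gives "hfurn", and the second then gives "urnhf".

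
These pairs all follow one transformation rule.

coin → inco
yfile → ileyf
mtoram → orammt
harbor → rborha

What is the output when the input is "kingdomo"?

ngdomoki

Rule — move the first 2 characters to the end (rotate left by 2).
So "kingdomo" becomes "ngdomoki".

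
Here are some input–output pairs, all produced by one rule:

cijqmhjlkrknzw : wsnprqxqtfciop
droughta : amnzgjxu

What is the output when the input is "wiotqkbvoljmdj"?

Each output is the input with this applied: move the first 3 characters to the end (rotate left by 3), then shift every letter 6 places forward in the alphabet (wrapping around).
On "wiotqkbvoljmdj": the first step gives "tqkbvoljmdjwio", and the second then gives "zwqhburpsjpcou".

zwqhburpsjpcou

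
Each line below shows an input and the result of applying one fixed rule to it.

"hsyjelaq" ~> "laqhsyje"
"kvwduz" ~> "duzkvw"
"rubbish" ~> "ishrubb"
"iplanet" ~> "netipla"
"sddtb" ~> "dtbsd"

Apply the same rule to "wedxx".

Each output is the input with this applied: move the last 3 characters to the front (rotate right by 3).
So "wedxx" becomes "dxxwe".

dxxwe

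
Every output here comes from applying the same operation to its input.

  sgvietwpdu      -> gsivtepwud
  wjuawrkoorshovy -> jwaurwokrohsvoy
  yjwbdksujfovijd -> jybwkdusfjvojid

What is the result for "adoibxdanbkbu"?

daioxbadbnbku

Each output is the input with this applied: swap each adjacent pair of characters (1↔2, 3↔4, ...).
"adoibxdanbkbu" → "daioxbadbnbku".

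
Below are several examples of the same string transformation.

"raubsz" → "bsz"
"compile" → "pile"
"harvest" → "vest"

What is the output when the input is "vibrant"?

Each output is the input with this applied: delete the first 3 characters.
So "vibrant" becomes "rant".

rant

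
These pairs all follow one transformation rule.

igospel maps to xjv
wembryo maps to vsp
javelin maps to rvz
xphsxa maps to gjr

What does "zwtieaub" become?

nzrs

The pattern: keep every other character starting from the second (positions 2nd, 4th, 6th, ...), then shift every letter 9 places backward in the alphabet (wrapping around).
On "zwtieaub": the first step gives "wiab", and the second then gives "nzrs".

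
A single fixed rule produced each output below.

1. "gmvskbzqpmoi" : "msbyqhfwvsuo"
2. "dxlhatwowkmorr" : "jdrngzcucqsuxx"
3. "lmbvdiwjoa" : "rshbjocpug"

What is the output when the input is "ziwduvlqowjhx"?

focjabrwucpnd

The transformation: shift every letter 6 places forward in the alphabet (wrapping around).
On "ziwduvlqowjhx" that produces "focjabrwucpnd".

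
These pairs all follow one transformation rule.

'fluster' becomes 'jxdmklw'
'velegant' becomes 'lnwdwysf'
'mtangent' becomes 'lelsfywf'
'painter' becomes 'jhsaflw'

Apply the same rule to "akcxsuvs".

Each output is the input with this applied: move the last character to the front, then shift every letter 8 places backward in the alphabet (wrapping around).
"akcxsuvs" → "sakcxsuv" → "kscupkmn".

kscupkmn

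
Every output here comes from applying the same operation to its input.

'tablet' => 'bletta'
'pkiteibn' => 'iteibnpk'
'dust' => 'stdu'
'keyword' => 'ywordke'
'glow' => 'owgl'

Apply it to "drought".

What's happening: move the first 2 characters to the end (rotate left by 2).
"drought" → "oughtdr".

oughtdr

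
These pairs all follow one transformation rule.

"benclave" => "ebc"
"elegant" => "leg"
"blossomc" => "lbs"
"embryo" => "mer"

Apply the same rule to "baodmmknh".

abd

Each output is the input with this applied: swap each adjacent pair of characters (1↔2, 3↔4, ...), then keep only the first 3 characters.
For "baodmmknh", step one produces "abdommnkh"; step two turns that into "abd".
(Check on "elegant": → "legenat" → "leg" ✓)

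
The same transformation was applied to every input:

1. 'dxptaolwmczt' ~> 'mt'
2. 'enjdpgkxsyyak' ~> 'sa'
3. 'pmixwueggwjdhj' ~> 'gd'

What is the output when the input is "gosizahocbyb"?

cb

Looking at the pairs, the operation is to keep one character in every 3, starting at position 3 (positions 3rd, 6th, 9th, ...), then delete the first 2 characters.
Working it through for "gosizahocbyb": intermediate "sacb", final "cb".
(Check on "dxptaolwmczt": → "pomt" → "mt" ✓)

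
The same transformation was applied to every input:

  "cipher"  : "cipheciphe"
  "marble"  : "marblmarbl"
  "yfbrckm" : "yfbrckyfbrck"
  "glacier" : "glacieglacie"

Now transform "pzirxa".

pzirxpzirx

Looking at the pairs, the operation is to delete the last character, then write the whole string twice.
"pzirxa" → "pzirx" → "pzirxpzirx".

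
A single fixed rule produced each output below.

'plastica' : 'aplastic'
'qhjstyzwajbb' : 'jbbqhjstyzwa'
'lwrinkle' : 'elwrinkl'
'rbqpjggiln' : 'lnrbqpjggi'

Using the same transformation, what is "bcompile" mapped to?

Looking at the pairs, the operation is to move the first 3 characters to the end (rotate left by 3), then swap the front and back halves of the string.
On "bcompile": the first step gives "mpilebco", and the second then gives "ebcompil".

ebcompil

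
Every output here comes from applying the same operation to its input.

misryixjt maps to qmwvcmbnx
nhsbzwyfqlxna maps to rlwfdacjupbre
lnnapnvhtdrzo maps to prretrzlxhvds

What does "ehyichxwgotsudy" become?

In each case the input is transformed by: shift every letter 4 places forward in the alphabet (wrapping around).
For "ehyichxwgotsudy" the result is "ilcmglbaksxwyhc".

ilcmglbaksxwyhc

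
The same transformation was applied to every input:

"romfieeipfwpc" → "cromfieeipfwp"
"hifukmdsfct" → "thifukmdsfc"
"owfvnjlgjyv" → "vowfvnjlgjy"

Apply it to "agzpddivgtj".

jagzpddivgt

Rule — move the last character to the front.
Doing the same to "agzpddivgtj": "jagzpddivgt".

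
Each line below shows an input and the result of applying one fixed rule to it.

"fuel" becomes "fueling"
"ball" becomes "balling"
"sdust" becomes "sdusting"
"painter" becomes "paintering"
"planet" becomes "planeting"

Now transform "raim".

In each case the input is transformed by: append "ing".
Applying that to "raim" gives "raiming".

raiming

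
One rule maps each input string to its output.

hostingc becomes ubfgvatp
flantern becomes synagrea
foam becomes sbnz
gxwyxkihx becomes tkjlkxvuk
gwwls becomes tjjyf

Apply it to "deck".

qrpx

In each case the input is transformed by: shift every letter 13 places forward in the alphabet (wrapping around) — i.e. ROT13.
Applying that to "deck" gives "qrpx".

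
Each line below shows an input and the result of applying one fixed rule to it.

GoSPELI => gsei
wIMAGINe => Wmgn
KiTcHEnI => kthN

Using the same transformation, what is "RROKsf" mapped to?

What's happening: flip the case of every letter, then keep every other character starting from the first (positions 1st, 3rd, 5th, ...).
Starting from "RROKsf": after the first operation, "rrokSF"; after the second, "roS".

roS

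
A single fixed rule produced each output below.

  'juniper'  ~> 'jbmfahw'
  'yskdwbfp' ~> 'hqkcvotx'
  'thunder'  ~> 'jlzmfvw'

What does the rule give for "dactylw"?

ovsulqd

What's happening: shift every letter 8 places backward in the alphabet (wrapping around), then move the last character to the front.
Starting from "dactylw": after the first operation, "vsulqdo"; after the second, "ovsulqd".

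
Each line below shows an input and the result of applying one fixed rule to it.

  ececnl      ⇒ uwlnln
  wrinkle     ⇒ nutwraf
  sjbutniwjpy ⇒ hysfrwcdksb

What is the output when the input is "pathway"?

hjfqcjy

Each output is the input with this applied: reverse the string, then shift every letter 9 places forward in the alphabet (wrapping around).
On "pathway": the first step gives "yawhtap", and the second then gives "hjfqcjy".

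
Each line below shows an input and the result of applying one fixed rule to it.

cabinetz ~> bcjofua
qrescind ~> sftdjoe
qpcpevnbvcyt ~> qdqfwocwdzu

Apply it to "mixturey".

The transformation: delete the first character, then shift every letter 1 place forward in the alphabet (wrapping around).
"mixturey" → "ixturey" → "jyuvsfz".

jyuvsfz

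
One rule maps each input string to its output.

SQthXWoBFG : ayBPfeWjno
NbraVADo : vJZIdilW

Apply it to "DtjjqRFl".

lBRRYznT

Looking at the pairs, the operation is to flip the case of every letter, then shift every letter 8 places forward in the alphabet (wrapping around).
Working it through for "DtjjqRFl": intermediate "dTJJQrfL", final "lBRRYznT".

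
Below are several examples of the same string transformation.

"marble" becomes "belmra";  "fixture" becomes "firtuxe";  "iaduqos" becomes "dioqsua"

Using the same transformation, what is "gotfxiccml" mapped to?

Each output is the input with this applied: sort the characters into alphabetical order, then move the first character to the end.
"gotfxiccml" → "cfgilmotxc".
(Check on "marble": → "abelmr" → "belmra" ✓)

cfgilmotxc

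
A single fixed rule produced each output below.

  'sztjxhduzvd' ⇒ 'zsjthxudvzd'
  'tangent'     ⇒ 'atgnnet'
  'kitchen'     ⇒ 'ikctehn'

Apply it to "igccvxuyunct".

Rule — swap each adjacent pair of characters (1↔2, 3↔4, ...).
So "igccvxuyunct" becomes "giccxvyunutc".

giccxvyunutc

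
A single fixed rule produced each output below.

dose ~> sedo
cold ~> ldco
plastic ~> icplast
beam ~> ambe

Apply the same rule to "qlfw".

Each output is the input with this applied: move the last 2 characters to the front (rotate right by 2).
"qlfw" → "fwql".

fwql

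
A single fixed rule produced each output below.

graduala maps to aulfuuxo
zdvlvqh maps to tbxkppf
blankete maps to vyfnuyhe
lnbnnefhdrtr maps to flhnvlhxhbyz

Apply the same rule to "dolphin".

xhicfbj

Each output is the input with this applied: shift every letter 6 places backward in the alphabet (wrapping around), then take characters alternately from the front and the back (1st, last, 2nd, 2nd-last, ...).
Starting from "dolphin": after the first operation, "xifjbch"; after the second, "xhicfbj".
(Check on "graduala": → "aluxoufu" → "aulfuuxo" ✓)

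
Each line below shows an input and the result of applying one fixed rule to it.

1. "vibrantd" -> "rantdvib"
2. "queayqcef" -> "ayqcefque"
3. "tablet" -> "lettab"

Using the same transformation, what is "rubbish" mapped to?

The pattern: move the first 3 characters to the end (rotate left by 3).
On "rubbish" that produces "bishrub".

bishrub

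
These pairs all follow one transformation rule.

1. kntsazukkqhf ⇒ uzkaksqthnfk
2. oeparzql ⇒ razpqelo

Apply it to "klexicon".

ixceolnk

Rule — take characters alternately from the front and the back (1st, last, 2nd, 2nd-last, ...), then reverse the string.
Applying both steps to "klexicon": "knloecxi", then "ixceolnk".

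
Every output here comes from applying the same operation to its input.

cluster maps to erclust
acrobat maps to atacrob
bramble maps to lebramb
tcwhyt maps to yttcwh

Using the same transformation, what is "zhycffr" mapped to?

frzhycf

The pattern: move the last 2 characters to the front (rotate right by 2).
For "zhycffr" the result is "frzhycf".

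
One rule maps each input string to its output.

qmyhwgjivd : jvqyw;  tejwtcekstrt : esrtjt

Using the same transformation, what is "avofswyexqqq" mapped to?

Rule — keep every other character starting from the first (positions 1st, 3rd, 5th, ...), then move the first 3 characters to the end (rotate left by 3).
"avofswyexqqq" → "yxqaos".
(Check on "tejwtcekstrt": → "tjtesr" → "esrtjt" ✓)

yxqaos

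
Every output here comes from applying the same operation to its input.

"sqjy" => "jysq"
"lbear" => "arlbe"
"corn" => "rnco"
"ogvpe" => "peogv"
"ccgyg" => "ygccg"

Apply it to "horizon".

onhoriz

In each case the input is transformed by: move the last 2 characters to the front (rotate right by 2).
Doing the same to "horizon": "onhoriz".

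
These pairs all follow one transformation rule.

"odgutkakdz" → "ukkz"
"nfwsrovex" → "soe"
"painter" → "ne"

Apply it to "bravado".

vd

Looking at the pairs, the operation is to delete the first 2 characters, then keep every other character starting from the second (positions 2nd, 4th, 6th, ...).
Applying both steps to "bravado": "avado", then "vd".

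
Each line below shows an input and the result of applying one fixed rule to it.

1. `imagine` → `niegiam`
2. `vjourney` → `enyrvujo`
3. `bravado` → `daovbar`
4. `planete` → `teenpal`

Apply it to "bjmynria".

What's happening: move the last 2 characters to the front (rotate right by 2), then take characters alternately from the front and the back (1st, last, 2nd, 2nd-last, ...).
"bjmynria" → "iabjmynr" → "iranbyjm".
(Check on "planete": → "teplane" → "teenpal" ✓)

iranbyjm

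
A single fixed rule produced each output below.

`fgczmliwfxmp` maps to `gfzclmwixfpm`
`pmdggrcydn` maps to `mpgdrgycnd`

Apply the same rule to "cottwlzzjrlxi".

octtlwzzrjxli

What's happening: swap each adjacent pair of characters (1↔2, 3↔4, ...).
So "cottwlzzjrlxi" becomes "octtlwzzrjxli".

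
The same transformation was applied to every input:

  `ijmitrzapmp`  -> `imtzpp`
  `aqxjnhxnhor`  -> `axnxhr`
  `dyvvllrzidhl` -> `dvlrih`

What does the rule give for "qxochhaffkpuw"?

qohafpw

The transformation: keep every other character starting from the first (positions 1st, 3rd, 5th, ...).
Applying that to "qxochhaffkpuw" gives "qohafpw".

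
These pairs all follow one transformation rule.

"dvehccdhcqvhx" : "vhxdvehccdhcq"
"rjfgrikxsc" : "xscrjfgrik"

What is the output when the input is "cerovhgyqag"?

qagcerovhgy

In each case the input is transformed by: move the last 3 characters to the front (rotate right by 3).
Doing the same to "cerovhgyqag": "qagcerovhgy".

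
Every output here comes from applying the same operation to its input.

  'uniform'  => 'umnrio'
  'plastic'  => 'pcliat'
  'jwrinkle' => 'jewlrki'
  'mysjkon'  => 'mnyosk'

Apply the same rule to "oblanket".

The pattern: take characters alternately from the front and the back (1st, last, 2nd, 2nd-last, ...), then delete the last character.
So "oblanket" becomes "otbelka".

otbelka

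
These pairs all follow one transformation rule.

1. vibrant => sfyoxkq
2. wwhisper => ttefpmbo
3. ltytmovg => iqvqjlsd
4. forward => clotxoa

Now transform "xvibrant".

What's happening: shift every letter 3 places backward in the alphabet (wrapping around).
Applying that to "xvibrant" gives "usfyoxkq".

usfyoxkq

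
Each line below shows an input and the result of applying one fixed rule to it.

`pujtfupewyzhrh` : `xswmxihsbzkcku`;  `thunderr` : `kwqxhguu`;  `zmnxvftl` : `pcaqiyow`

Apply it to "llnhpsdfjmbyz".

Rule — shift every letter 3 places forward in the alphabet (wrapping around), then swap each adjacent pair of characters (1↔2, 3↔4, ...).
For "llnhpsdfjmbyz", step one produces "ooqksvgimpebc"; step two turns that into "ookqvsigpmbec".

ookqvsigpmbec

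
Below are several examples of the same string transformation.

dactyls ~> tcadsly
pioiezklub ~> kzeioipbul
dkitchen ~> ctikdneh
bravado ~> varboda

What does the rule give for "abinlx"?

ibaxln

Looking at the pairs, the operation is to reverse the string, then move the first 3 characters to the end (rotate left by 3).
Starting from "abinlx": after the first operation, "xlniba"; after the second, "ibaxln".
(Check on "dactyls": → "slytcad" → "tcadsly" ✓)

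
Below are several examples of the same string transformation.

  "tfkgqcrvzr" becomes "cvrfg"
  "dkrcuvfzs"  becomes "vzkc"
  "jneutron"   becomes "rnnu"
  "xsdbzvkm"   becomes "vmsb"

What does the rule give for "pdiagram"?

rmda

Looking at the pairs, the operation is to keep every other character starting from the second (positions 2nd, 4th, 6th, ...), then move the first 2 characters to the end (rotate left by 2).
On "pdiagram": the first step gives "darm", and the second then gives "rmda".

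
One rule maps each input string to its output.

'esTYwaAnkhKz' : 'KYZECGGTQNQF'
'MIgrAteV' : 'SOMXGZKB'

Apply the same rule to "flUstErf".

LRAYZKXL

What's happening: shift every letter 6 places forward in the alphabet (wrapping around), then convert every letter to uppercase.
Applying both steps to "flUstErf": "lrAyzKxl", then "LRAYZKXL".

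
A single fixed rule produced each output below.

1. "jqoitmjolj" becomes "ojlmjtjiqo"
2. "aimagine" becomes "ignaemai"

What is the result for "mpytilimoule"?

uolmeimlpiyt

The transformation: move the last 3 characters to the front (rotate right by 3), then take characters alternately from the front and the back (1st, last, 2nd, 2nd-last, ...).
"mpytilimoule" → "ulempytilimo" → "uolmeimlpiyt".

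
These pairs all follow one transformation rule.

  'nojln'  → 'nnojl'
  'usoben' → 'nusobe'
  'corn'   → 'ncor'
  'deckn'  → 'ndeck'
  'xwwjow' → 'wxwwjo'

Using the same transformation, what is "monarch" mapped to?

The transformation: move the last character to the front.
"monarch" → "hmonarc".

hmonarc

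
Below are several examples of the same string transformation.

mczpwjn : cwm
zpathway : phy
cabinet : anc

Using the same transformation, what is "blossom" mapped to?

In each case the input is transformed by: move the first character to the end, then keep one character in every 3, starting at position 1 (positions 1st, 4th, 7th, ...).
Applying both steps to "blossom": "lossomb", then "lsb".

lsb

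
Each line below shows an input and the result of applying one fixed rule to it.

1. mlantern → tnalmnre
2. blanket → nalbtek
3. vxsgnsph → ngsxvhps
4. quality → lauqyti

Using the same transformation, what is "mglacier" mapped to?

In each case the input is transformed by: reverse the string, then move the first 3 characters to the end (rotate left by 3).
Working it through for "mglacier": intermediate "reicalgm", final "calgmrei".

calgmrei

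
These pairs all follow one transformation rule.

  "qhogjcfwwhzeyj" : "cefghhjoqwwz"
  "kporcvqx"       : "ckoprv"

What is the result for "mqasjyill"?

The transformation: delete the last 2 characters, then sort the characters into alphabetical order.
"mqasjyill" → "aijmqsy".
(Check on "qhogjcfwwhzeyj": → "qhogjcfwwhze" → "cefghhjoqwwz" ✓)

aijmqsy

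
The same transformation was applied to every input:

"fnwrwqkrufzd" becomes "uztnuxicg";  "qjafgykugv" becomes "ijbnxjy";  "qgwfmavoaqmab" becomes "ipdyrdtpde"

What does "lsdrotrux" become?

The pattern: delete the first 3 characters, then shift every letter 3 places forward in the alphabet (wrapping around).
On "lsdrotrux": the first step gives "rotrux", and the second then gives "urwuxa".
(Check on "fnwrwqkrufzd": → "rwqkrufzd" → "uztnuxicg" ✓)

urwuxa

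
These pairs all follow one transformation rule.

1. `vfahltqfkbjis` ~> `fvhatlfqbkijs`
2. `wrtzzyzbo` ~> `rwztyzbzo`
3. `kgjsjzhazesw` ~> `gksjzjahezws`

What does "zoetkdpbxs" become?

The transformation: swap each adjacent pair of characters (1↔2, 3↔4, ...).
Doing the same to "zoetkdpbxs": "oztedkbpsx".

oztedkbpsx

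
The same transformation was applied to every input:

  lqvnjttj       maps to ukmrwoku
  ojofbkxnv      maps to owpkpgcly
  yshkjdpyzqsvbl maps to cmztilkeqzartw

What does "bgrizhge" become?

Each output is the input with this applied: move the last 2 characters to the front (rotate right by 2), then shift every letter 1 place forward in the alphabet (wrapping around).
Starting from "bgrizhge": after the first operation, "gebgrizh"; after the second, "hfchsjai".

hfchsjai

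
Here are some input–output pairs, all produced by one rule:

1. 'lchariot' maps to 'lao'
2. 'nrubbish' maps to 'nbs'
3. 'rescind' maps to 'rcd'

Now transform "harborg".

The pattern: keep one character in every 3, starting at position 1 (positions 1st, 4th, 7th, ...).
So "harborg" becomes "hbg".

hbg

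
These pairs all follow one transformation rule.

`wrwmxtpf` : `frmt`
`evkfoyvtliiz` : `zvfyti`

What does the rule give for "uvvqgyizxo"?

ovqyz

What's happening: keep every other character starting from the second (positions 2nd, 4th, 6th, ...), then move the last character to the front.
For "uvvqgyizxo", step one produces "vqyzo"; step two turns that into "ovqyz".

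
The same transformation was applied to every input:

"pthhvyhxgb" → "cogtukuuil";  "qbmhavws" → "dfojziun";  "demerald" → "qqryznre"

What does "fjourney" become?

slwrbahe

The transformation: shift every letter 13 places forward in the alphabet (wrapping around) — i.e. ROT13, then take characters alternately from the front and the back (1st, last, 2nd, 2nd-last, ...).
"fjourney" → "swbhearl" → "slwrbahe".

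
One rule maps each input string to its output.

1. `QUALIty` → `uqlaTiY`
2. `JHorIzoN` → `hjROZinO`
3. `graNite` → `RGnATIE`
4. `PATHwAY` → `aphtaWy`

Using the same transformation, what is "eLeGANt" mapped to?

lEgEnaT

The transformation: swap each adjacent pair of characters (1↔2, 3↔4, ...), then flip the case of every letter.
Working it through for "eLeGANt": intermediate "LeGeNAt", final "lEgEnaT".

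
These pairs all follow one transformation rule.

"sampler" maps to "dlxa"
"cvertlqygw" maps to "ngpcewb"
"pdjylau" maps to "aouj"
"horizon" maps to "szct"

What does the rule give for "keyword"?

The rule is to delete the last 3 characters, then shift every letter 11 places forward in the alphabet (wrapping around).
For "keyword", step one produces "keyw"; step two turns that into "vpjh".

vpjh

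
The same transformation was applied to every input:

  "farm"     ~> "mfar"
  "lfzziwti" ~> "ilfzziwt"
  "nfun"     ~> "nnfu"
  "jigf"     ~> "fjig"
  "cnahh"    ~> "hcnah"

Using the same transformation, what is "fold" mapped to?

Looking at the pairs, the operation is to move the last character to the front.
For "fold" the result is "dfol".

dfol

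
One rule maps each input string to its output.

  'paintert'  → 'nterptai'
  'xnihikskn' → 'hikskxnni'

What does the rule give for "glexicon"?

Rule — swap the first and last characters, then move the first 3 characters to the end (rotate left by 3).
"glexicon" → "nlexicog" → "xicognle".
(Check on "paintert": → "tainterp" → "nterptai" ✓)

xicognle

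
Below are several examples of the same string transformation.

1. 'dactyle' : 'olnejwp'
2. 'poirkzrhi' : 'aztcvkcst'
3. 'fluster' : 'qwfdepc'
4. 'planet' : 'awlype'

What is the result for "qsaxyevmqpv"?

bdlijpgxbag

What's happening: shift every letter 11 places forward in the alphabet (wrapping around).
"qsaxyevmqpv" → "bdlijpgxbag".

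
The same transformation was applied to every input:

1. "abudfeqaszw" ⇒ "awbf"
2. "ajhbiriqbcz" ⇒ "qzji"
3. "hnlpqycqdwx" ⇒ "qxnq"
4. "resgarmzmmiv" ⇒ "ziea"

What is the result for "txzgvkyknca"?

kaxv

The transformation: keep one character in every 3, starting at position 2 (positions 2nd, 5th, 8th, ...), then move the first 2 characters to the end (rotate left by 2).
Starting from "txzgvkyknca": after the first operation, "xvka"; after the second, "kaxv".
(Check on "hnlpqycqdwx": → "nqqx" → "qxnq" ✓)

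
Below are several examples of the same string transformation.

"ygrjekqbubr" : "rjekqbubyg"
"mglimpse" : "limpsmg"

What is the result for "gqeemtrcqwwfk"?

eemtrcqwwfgq

Looking at the pairs, the operation is to delete the last character, then move the first 2 characters to the end (rotate left by 2).
Working it through for "gqeemtrcqwwfk": intermediate "gqeemtrcqwwf", final "eemtrcqwwfgq".
(Check on "mglimpse": → "mglimps" → "limpsmg" ✓)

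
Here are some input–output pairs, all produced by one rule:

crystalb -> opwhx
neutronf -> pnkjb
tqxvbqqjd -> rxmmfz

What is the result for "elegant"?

The rule is to delete the first 3 characters, then shift every letter 4 places backward in the alphabet (wrapping around).
Doing the same to "elegant": "cwjp".
(Check on "crystalb": → "stalb" → "opwhx" ✓)

cwjp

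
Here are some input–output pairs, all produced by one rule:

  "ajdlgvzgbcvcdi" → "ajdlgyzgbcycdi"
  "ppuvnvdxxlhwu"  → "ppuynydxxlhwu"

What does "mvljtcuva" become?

Each output is the input with this applied: replace every "v" with "y".
So "mvljtcuva" becomes "myljtcuya".

myljtcuya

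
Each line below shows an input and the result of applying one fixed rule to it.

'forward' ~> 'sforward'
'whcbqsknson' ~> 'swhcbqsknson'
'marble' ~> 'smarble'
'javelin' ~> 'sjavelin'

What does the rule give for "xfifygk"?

Looking at the pairs, the operation is to prepend "s".
Doing the same to "xfifygk": "sxfifygk".

sxfifygk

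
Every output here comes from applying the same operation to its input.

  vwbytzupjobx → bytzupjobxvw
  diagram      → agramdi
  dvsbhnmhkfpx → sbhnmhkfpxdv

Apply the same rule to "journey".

The pattern: move the first 2 characters to the end (rotate left by 2).
Doing the same to "journey": "urneyjo".

urneyjo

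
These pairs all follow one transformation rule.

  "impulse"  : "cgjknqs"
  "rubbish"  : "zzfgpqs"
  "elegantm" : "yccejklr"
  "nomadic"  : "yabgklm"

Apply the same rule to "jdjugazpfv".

ybdehhnstx

The rule is to sort the characters into alphabetical order, then shift every letter 2 places backward in the alphabet (wrapping around).
For "jdjugazpfv" the result is "ybdehhnstx".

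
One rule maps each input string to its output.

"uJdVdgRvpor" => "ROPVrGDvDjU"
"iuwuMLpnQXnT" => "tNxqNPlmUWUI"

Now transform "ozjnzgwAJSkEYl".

The rule is to flip the case of every letter, then reverse the string.
For "ozjnzgwAJSkEYl" the result is "LyeKsjaWGZNJZO".

LyeKsjaWGZNJZO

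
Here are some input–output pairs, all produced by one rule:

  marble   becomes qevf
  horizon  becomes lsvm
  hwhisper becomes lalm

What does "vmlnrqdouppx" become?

The pattern: shift every letter 4 places forward in the alphabet (wrapping around), then keep only the first 4 characters.
For "vmlnrqdouppx", step one produces "zqprvuhsyttb"; step two turns that into "zqpr".

zqpr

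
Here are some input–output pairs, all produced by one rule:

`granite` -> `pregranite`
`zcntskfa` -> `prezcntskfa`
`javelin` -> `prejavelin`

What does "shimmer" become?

preshimmer

In each case the input is transformed by: prepend "pre".
On "shimmer" that produces "preshimmer".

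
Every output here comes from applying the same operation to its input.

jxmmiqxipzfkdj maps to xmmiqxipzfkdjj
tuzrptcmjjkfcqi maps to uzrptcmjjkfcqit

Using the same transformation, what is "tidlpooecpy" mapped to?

idlpooecpyt

What's happening: move the first character to the end.
So "tidlpooecpy" becomes "idlpooecpyt".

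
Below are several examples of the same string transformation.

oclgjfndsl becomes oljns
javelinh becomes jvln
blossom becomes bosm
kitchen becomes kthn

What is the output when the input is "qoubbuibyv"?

Each output is the input with this applied: keep every other character starting from the first (positions 1st, 3rd, 5th, ...).
"qoubbuibyv" → "qubiy".

qubiy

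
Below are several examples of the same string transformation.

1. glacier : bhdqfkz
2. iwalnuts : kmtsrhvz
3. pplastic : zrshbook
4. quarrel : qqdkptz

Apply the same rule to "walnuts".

Looking at the pairs, the operation is to move the first 3 characters to the end (rotate left by 3), then shift every letter 1 place backward in the alphabet (wrapping around).
For "walnuts" the result is "mtsrvzk".

mtsrvzk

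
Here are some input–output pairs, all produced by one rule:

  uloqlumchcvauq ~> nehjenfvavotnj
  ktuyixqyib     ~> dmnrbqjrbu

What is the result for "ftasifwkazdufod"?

In each case the input is transformed by: shift every letter 7 places backward in the alphabet (wrapping around).
For "ftasifwkazdufod" the result is "ymtlbypdtswnyhw".

ymtlbypdtswnyhw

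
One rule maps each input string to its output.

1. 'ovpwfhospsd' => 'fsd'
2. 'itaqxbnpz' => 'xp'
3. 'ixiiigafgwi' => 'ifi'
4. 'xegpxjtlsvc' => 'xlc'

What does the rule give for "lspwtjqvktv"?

tvv

Rule — delete the first 2 characters, then keep one character in every 3, starting at position 3 (positions 3rd, 6th, 9th, ...).
Working it through for "lspwtjqvktv": intermediate "pwtjqvktv", final "tvv".
(Check on "ixiiigafgwi": → "iiigafgwi" → "ifi" ✓)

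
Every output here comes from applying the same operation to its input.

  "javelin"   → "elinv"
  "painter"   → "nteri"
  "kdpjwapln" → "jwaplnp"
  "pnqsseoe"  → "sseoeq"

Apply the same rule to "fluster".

steru

Each output is the input with this applied: delete the first 2 characters, then move the first character to the end.
Applying both steps to "fluster": "uster", then "steru".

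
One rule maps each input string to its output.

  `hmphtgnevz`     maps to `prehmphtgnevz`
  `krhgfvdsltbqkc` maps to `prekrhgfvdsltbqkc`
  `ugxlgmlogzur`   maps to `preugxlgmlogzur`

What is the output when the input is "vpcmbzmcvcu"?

In each case the input is transformed by: prepend "pre".
On "vpcmbzmcvcu" that produces "prevpcmbzmcvcu".

prevpcmbzmcvcu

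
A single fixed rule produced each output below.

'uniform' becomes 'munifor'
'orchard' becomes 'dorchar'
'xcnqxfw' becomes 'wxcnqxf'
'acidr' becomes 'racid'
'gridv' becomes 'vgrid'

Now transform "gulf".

The pattern: move the last character to the front.
So "gulf" becomes "fgul".

fgul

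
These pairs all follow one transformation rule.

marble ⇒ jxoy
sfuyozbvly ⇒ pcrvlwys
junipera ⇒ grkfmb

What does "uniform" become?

rkfcl

Looking at the pairs, the operation is to shift every letter 3 places backward in the alphabet (wrapping around), then delete the last 2 characters.
Doing the same to "uniform": "rkfcl".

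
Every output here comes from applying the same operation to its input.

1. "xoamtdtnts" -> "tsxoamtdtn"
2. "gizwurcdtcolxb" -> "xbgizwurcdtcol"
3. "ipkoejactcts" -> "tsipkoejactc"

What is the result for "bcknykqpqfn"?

fnbcknykqpq

Rule — move the last 2 characters to the front (rotate right by 2).
For "bcknykqpqfn" the result is "fnbcknykqpq".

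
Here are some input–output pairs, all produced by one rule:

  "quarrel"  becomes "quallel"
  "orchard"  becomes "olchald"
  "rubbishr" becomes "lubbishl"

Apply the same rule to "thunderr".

thundell

Each output is the input with this applied: replace every "r" with "l".
"thunderr" → "thundell".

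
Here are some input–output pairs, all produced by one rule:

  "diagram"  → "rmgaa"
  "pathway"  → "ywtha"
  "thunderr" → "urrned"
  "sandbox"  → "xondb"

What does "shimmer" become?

The transformation: delete the first 2 characters, then sort the characters into reverse alphabetical order.
For "shimmer", step one produces "immer"; step two turns that into "rmmie".

rmmie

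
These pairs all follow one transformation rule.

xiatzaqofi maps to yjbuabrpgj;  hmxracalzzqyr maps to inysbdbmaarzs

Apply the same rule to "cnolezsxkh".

Each output is the input with this applied: shift every letter 1 place forward in the alphabet (wrapping around).
Applying that to "cnolezsxkh" gives "dopmfatyli".

dopmfatyli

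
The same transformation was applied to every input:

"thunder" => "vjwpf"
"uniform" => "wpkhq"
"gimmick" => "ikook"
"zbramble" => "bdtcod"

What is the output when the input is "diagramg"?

In each case the input is transformed by: shift every letter 2 places forward in the alphabet (wrapping around), then delete the last 2 characters.
Working it through for "diagramg": intermediate "fkcitcoi", final "fkcitc".

fkcitc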